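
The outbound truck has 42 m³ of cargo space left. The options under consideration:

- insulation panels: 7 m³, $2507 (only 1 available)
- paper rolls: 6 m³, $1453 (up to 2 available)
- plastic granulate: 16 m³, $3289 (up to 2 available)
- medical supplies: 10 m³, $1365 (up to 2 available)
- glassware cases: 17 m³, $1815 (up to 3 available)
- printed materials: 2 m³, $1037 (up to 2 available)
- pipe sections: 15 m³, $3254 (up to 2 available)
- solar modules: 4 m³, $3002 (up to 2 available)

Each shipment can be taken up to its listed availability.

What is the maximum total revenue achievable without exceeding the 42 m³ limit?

15327

Taking the top-ratio shipments first gives insulation panels + 2×paper rolls + medical supplies + 2×printed materials + 2×solar modules for 14856 (41 m³).
Replace paper rolls and medical supplies with plastic granulate: the trade gains 471 net, giving 15327 at 41 m³.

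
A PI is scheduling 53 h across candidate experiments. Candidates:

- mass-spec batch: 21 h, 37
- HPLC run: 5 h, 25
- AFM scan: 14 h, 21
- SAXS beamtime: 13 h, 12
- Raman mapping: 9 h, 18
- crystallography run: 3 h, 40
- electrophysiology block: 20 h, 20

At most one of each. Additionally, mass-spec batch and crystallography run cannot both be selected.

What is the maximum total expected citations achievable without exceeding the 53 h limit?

Best packing: HPLC run + AFM scan + Raman mapping + crystallography run + electrophysiology block — 51 h, 124 total.
The closest alternative, HPLC run + AFM scan + SAXS beamtime + Raman mapping + crystallography run, reaches only 116.

124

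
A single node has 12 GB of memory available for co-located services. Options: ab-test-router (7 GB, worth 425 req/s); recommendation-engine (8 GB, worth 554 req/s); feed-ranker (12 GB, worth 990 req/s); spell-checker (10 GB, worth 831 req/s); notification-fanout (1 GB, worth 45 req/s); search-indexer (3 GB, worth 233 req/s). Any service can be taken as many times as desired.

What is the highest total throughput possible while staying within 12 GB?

Ranking by ratio (throughput/GB): spell-checker 83.10, feed-ranker 82.50, search-indexer 77.67, recommendation-engine 69.25.
Greedy by ratio would take spell-checker + 2×notification-fanout: 12 GB used, total 921.
The 12 GB tied up in spell-checker and 2×notification-fanout is better spent on feed-ranker — total rises to 990 (12 GB).

990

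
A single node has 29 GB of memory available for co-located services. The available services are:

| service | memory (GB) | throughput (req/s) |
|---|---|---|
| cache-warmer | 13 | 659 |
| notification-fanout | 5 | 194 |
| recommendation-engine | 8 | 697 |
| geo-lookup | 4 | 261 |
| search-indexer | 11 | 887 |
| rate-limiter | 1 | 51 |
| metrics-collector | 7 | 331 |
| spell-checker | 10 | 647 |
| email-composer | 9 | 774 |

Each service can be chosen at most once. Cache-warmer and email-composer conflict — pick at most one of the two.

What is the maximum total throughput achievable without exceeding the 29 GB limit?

2409

Density check — recommendation-engine 87.12, email-composer 86.00, search-indexer 80.64 are the best per GB.
Taking recommendation-engine + search-indexer + rate-limiter + email-composer: 29 GB used, 2409 in throughput.
Nothing else feasible within 29 GB beats 2409.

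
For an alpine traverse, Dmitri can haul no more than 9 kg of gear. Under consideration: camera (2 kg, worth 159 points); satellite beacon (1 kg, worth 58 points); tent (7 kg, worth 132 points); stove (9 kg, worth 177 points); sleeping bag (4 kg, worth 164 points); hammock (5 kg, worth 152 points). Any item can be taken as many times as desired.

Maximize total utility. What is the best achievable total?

694

The ratio ordering already packs tightly: 4×camera + satellite beacon, 9 kg, 694.
Nothing else within 9 kg beats 694.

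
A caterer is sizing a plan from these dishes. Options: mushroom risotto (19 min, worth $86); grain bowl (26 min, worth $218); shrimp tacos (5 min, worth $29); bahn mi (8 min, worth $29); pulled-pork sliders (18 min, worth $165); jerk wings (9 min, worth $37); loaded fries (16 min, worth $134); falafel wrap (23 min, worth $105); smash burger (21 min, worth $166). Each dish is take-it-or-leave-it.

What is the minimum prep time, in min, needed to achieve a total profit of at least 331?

Need the lightest bundle worth ≥ 331.
pulled-pork sliders + smash burger: 331 profit at 39 min.
Any bundle with less than 39 min falls short of 331.

39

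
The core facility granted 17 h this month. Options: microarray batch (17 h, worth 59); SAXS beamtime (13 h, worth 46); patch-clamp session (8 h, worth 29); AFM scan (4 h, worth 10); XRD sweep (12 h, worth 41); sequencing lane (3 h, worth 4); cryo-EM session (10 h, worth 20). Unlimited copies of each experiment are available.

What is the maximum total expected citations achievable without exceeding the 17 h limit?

59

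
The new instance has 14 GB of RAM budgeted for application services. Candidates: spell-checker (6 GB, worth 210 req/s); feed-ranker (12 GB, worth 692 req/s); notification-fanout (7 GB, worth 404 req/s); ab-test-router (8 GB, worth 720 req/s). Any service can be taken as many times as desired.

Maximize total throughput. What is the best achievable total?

930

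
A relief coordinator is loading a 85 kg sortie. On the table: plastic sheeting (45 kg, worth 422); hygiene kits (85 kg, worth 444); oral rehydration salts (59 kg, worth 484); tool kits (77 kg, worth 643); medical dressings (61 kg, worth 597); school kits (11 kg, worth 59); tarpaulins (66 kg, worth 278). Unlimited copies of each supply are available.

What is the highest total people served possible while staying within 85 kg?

715

Ranking by ratio (people served/kg): medical dressings 9.79, plastic sheeting 9.38, tool kits 8.35, oral rehydration salts 8.20.
The ratio ordering already packs tightly: medical dressings + 2×school kits, 83 kg, 715.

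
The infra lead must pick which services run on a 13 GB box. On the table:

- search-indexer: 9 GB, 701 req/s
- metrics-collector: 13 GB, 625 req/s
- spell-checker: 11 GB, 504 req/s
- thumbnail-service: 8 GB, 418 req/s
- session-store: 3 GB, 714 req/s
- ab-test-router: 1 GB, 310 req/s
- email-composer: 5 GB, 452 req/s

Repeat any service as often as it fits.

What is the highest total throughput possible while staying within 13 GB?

4030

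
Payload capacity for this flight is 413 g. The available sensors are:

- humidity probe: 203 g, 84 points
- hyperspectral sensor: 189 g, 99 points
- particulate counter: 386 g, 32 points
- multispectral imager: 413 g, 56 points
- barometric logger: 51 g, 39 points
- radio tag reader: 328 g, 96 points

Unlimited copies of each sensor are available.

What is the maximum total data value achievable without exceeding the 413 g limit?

8×barometric logger uses 408 of the 413 g and totals 312.
Every other selection either busts 413 g or fails to beat 312.

312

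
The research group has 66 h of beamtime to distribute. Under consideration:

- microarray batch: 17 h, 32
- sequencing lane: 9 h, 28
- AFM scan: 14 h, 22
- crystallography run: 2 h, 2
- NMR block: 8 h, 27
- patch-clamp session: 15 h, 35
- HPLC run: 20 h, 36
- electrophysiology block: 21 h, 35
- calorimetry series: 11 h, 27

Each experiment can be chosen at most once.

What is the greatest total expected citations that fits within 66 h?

155

A density-first pass picks microarray batch + sequencing lane + crystallography run + NMR block + patch-clamp session + calorimetry series — 151 at 62 h.
Replace microarray batch with HPLC run: the trade gains 4 net, giving 155 at 65 h.
Runner-up sequencing lane + crystallography run + NMR block + patch-clamp session + electrophysiology block + calorimetry series tops out at 154.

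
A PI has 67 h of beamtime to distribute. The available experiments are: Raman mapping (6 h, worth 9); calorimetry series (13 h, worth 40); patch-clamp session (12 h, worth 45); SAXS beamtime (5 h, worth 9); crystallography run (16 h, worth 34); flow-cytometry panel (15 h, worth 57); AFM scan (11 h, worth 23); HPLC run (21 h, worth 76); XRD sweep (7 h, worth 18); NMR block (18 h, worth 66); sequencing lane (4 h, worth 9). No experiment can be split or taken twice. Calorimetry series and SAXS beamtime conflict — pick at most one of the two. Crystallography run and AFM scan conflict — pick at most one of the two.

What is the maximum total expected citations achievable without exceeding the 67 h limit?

Patch-clamp session + flow-cytometry panel + HPLC run + NMR block uses 66 of the 67 h and totals 244.
The closest alternative, calorimetry series + flow-cytometry panel + HPLC run + NMR block, reaches only 239.

244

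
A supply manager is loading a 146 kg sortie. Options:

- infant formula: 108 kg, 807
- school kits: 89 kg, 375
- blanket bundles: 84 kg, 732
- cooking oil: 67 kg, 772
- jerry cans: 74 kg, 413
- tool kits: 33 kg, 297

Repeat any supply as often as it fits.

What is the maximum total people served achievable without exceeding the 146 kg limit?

1544

Density check — cooking oil 11.52, tool kits 9.00, blanket bundles 8.71 are the best per kg.
The ratio ordering already packs tightly: 2×cooking oil, 134 kg, 1544.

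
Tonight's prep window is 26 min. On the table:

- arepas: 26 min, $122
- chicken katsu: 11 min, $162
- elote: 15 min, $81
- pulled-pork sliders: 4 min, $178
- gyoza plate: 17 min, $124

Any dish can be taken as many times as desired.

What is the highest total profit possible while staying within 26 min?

1068

Taking 6×pulled-pork sliders: 24 min used, 1068 in profit.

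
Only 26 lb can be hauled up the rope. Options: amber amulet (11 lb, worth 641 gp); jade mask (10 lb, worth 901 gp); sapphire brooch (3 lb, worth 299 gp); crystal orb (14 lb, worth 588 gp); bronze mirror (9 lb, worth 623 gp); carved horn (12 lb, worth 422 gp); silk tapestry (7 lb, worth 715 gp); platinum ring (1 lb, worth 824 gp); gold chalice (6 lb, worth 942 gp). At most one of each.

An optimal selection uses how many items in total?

Best achievable value is 3403.
One optimal bundle: sapphire brooch + bronze mirror + silk tapestry + platinum ring + gold chalice (26 lb).
Any selection reaching 3403 contains exactly 5 items.

5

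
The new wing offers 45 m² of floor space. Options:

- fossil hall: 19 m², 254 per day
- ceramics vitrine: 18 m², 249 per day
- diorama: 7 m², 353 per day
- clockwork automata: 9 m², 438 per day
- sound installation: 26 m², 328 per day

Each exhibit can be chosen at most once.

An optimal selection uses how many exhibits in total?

Optimal total is 1119.
For example diorama + clockwork automata + sound installation achieves it, using 42 m².
Every optimal selection uses 3 exhibits.

3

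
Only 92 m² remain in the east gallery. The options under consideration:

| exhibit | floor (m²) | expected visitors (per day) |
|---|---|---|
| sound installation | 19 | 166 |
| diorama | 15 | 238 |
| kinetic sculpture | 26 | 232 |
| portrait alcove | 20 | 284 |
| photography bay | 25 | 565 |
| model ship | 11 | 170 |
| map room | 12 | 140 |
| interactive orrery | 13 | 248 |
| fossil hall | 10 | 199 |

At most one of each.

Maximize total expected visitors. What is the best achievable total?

Taking the top-ratio exhibits first gives diorama + photography bay + model ship + map room + interactive orrery + fossil hall for 1560 (86 m²).
The 15 m² tied up in diorama is better spent on portrait alcove — total rises to 1606 (91 m²).
No other feasible combination exceeds 1606.

1606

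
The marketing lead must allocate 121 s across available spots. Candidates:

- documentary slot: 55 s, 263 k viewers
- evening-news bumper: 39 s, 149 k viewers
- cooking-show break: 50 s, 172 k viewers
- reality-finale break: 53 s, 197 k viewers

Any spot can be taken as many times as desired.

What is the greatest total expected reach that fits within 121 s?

By expected reach per s: documentary slot 4.78, evening-news bumper 3.82, reality-finale break 3.72, cooking-show break 3.44 lead.
2×documentary slot uses 110 of the 121 s and totals 526.
That's the maximum — no swap from here does better than 526.

526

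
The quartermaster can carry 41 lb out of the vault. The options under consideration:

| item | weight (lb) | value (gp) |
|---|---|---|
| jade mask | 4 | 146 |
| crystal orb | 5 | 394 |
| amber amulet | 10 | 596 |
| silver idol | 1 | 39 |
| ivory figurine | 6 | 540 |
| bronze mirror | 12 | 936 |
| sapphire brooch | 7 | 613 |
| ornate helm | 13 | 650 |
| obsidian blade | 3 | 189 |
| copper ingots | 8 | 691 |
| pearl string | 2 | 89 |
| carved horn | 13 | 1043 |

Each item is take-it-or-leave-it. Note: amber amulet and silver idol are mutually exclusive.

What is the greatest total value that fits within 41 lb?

3370

Ranking by ratio (value/lb): ivory figurine 90.00, sapphire brooch 87.57, copper ingots 86.38, carved horn 80.23.
Taking crystal orb + ivory figurine + sapphire brooch + copper ingots + pearl string + carved horn: 41 lb used, 3370 in value.
Next best is crystal orb + ivory figurine + bronze mirror + sapphire brooch + obsidian blade + copper ingots at 3363 (41 lb) — short by 7.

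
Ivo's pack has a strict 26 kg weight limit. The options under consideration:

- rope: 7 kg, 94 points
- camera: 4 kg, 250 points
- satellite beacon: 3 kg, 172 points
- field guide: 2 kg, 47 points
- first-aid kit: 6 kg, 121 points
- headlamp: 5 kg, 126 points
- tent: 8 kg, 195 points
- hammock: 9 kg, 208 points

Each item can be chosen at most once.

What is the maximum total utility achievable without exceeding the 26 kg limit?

872

A density-first pass picks camera + satellite beacon + field guide + headlamp + tent — 790 at 22 kg.
Dropping headlamp frees 5 kg; slotting in hammock (9 kg) lifts the total to 872 at 26 kg.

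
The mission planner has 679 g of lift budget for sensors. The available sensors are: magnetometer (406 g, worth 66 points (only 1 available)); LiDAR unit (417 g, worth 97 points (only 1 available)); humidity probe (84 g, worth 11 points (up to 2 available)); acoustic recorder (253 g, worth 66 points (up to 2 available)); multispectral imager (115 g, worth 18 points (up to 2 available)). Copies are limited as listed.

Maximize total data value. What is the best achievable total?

163

A density-first pass picks 2×acoustic recorder + multispectral imager — 150 at 621 g.
Replace acoustic recorder and multispectral imager with LiDAR unit: the trade gains 13 net, giving 163 at 670 g.
No other feasible combination exceeds 163.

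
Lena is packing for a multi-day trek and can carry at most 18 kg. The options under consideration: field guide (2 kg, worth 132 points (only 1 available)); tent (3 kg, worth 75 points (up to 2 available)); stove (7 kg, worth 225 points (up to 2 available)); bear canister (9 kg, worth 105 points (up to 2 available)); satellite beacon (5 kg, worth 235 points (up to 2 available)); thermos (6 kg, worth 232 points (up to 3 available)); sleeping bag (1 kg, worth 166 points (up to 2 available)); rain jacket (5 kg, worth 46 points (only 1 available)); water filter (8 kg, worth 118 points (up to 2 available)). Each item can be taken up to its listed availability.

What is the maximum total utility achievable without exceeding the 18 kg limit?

1034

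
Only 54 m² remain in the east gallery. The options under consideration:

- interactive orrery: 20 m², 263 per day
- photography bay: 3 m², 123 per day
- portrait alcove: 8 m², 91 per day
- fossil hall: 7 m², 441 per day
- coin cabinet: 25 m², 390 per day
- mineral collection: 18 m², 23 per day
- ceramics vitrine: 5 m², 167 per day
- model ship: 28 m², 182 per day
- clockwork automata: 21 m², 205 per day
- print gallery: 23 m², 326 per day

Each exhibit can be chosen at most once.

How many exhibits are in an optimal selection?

5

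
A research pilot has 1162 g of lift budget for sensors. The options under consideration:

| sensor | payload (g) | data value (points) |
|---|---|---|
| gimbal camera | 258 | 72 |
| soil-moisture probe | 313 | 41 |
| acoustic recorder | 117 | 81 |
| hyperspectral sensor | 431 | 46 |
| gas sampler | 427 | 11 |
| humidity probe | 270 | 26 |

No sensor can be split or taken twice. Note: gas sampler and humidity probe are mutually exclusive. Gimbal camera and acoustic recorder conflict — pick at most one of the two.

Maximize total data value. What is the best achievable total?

Best packing: soil-moisture probe + acoustic recorder + hyperspectral sensor + humidity probe — 1131 g, 194 total.
Nothing else feasible within 1162 g beats 194.

194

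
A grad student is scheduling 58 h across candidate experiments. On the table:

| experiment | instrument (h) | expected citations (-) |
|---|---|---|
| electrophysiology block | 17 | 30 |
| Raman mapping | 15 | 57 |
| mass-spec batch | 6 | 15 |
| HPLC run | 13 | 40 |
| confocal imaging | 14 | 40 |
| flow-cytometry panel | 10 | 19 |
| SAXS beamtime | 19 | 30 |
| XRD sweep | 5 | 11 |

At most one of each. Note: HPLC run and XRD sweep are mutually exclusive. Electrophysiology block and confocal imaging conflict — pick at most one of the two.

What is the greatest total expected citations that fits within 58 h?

171

Taking Raman mapping + mass-spec batch + HPLC run + confocal imaging + flow-cytometry panel: 58 h used, 171 in expected citations.
Every other selection either busts 58 h or breaks a pairing rule or fails to beat 171.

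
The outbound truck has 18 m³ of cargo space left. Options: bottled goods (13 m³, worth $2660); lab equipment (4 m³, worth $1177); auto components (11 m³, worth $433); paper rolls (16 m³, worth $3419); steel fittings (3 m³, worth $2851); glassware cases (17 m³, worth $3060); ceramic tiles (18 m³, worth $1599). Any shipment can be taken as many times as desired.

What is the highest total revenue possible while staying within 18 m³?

17106

Ranking by ratio (revenue/m³): steel fittings 950.33, lab equipment 294.25, paper rolls 213.69.
6×steel fittings uses 18 of the 18 m³ and totals 17106.
Every other selection either busts 18 m³ or fails to beat 17106.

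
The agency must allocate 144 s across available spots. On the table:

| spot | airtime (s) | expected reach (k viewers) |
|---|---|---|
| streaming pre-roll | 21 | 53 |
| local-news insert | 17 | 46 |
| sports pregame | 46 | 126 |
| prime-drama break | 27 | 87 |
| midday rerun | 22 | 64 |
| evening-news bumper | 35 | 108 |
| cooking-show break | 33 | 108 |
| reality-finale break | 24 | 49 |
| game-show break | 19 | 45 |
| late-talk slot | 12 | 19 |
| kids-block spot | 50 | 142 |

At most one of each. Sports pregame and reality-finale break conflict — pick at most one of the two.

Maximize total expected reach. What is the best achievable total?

429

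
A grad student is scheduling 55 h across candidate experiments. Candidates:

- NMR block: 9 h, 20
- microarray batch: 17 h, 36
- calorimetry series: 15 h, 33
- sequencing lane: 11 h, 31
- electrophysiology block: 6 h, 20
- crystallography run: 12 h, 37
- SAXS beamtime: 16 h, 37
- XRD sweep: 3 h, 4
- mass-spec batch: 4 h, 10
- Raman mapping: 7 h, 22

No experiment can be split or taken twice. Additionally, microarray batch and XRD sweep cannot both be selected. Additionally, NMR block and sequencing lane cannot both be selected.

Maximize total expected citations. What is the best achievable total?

153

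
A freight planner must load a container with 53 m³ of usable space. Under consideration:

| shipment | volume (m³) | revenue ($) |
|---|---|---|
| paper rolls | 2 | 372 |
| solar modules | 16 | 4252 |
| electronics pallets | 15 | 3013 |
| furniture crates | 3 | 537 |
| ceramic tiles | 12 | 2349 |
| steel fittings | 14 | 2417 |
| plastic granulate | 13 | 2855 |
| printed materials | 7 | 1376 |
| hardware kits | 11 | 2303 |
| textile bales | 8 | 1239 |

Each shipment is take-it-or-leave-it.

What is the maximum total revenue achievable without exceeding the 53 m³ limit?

11868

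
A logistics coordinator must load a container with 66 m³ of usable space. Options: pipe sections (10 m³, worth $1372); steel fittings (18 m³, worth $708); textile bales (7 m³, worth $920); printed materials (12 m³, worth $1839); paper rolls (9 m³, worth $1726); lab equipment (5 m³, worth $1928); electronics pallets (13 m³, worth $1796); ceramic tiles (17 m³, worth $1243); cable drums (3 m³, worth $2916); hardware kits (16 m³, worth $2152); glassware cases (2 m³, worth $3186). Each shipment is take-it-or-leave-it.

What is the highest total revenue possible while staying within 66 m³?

Ranking by ratio (revenue/m³): glassware cases 1593.00, cable drums 972.00, lab equipment 385.60.
The ratio heuristic lands on pipe sections + textile bales + printed materials + paper rolls + lab equipment + electronics pallets + cable drums + glassware cases (15683) but leaves 5 m³ idle.
The 13 m³ tied up in electronics pallets is better spent on hardware kits — total rises to 16039 (64 m³).
Next best is pipe sections + textile bales + paper rolls + lab equipment + electronics pallets + cable drums + hardware kits + glassware cases at 15996 (65 m³) — short by 43.

16039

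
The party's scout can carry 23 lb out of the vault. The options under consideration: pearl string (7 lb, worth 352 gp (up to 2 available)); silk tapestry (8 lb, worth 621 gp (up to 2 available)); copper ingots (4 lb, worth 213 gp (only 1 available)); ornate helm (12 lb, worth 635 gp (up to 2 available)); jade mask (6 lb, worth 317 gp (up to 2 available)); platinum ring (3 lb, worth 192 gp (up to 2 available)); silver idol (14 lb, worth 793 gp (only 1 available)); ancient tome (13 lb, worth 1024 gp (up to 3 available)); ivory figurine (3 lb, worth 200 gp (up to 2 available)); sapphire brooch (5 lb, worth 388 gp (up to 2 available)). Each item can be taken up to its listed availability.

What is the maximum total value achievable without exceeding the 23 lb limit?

Greedy by ratio would take silk tapestry + ancient tome: 21 lb used, total 1645.
The 8 lb tied up in silk tapestry is better spent on 2×sapphire brooch — total rises to 1800 (23 lb).

1800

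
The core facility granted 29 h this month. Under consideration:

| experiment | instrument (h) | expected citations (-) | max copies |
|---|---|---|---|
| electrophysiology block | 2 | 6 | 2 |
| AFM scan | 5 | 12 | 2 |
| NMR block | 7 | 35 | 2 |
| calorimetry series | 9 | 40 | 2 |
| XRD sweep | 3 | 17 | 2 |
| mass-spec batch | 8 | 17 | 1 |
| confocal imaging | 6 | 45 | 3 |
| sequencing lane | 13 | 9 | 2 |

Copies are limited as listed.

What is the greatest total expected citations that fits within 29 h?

187

A density-first pass picks 2×electrophysiology block + 2×XRD sweep + 3×confocal imaging — 181 at 28 h.
Dropping 2×electrophysiology block and XRD sweep frees 7 h; slotting in NMR block (7 h) lifts the total to 187 at 28 h.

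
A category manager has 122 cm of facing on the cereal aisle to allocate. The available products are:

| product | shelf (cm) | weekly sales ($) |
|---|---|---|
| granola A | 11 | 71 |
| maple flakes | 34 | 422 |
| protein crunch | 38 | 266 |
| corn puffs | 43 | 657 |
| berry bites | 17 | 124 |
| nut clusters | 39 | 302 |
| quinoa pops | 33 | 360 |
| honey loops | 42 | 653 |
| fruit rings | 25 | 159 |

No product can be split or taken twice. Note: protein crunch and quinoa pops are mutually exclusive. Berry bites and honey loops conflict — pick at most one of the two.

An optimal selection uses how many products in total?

Optimal total is 1732.
One optimal bundle: maple flakes + corn puffs + honey loops (119 cm).
Any selection reaching 1732 contains exactly 3 products.

3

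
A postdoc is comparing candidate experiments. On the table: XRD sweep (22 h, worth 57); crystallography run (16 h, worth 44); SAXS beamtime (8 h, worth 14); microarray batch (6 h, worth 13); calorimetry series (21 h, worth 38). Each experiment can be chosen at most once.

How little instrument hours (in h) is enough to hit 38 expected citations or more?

16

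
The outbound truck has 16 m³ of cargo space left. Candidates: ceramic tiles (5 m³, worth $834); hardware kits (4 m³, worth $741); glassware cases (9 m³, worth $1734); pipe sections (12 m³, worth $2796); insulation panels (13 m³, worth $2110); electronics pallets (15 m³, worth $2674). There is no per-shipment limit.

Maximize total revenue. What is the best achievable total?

3537

Best packing: hardware kits + pipe sections — 16 m³, 3537 total.
Nothing else within 16 m³ beats 3537.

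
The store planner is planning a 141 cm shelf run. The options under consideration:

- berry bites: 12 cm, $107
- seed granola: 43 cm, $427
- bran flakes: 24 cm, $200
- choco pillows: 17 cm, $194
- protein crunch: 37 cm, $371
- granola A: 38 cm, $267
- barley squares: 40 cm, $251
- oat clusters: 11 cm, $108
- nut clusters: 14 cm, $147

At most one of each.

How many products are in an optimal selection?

6

Optimal total is 1360.
For example berry bites + seed granola + bran flakes + protein crunch + oat clusters + nut clusters achieves it, using 141 cm.
All optima have 6 products.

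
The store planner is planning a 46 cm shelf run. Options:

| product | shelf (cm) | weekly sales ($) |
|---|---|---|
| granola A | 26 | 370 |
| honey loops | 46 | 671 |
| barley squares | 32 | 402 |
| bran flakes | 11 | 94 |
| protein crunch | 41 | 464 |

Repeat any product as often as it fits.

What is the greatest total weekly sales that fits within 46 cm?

The ratio ordering already packs tightly: honey loops, 46 cm, 671.

671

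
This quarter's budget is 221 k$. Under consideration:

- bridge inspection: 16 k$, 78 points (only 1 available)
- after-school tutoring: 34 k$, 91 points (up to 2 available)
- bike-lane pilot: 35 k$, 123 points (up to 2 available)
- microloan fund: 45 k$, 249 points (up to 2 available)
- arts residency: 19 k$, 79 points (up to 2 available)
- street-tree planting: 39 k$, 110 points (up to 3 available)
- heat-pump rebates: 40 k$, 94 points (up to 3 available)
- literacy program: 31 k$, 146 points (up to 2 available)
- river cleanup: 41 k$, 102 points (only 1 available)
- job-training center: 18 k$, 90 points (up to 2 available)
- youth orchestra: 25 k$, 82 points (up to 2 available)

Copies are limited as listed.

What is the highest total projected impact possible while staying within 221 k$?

1081

Filling by ratio: bridge inspection + 2×microloan fund + 2×literacy program + 2×job-training center for 1048, with 17 k$ left unused.
Dropping job-training center frees 18 k$; slotting in bike-lane pilot (35 k$) lifts the total to 1081 at 221 k$.
Nothing else within 221 k$ beats 1081.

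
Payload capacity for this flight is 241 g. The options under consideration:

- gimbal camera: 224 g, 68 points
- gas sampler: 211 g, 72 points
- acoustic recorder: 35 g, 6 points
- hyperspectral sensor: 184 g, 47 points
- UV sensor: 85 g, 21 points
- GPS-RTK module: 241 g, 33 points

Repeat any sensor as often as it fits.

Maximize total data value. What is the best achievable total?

72

Taking gas sampler: 211 g used, 72 in data value.
Every other selection either busts 241 g or fails to beat 72.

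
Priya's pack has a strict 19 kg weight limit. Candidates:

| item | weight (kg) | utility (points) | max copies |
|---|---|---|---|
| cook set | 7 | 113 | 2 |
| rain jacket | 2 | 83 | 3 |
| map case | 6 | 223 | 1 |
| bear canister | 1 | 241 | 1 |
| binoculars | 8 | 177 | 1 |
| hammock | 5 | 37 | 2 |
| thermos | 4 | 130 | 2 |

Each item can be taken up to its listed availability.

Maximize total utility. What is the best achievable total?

890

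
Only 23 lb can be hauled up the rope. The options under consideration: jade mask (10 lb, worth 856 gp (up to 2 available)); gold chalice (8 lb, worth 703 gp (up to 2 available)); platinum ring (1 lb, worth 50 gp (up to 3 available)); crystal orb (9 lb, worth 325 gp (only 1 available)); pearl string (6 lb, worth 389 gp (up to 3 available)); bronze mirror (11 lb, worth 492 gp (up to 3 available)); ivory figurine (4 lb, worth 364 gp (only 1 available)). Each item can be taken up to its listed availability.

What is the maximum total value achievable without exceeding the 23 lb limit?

A density-first pass picks 2×gold chalice + 3×platinum ring + ivory figurine — 1920 at 23 lb.
The 10 lb tied up in gold chalice and 2×platinum ring is better spent on jade mask — total rises to 1973 (23 lb).
Every other selection either busts 23 lb or exceeds an availability limit or fails to beat 1973.

1973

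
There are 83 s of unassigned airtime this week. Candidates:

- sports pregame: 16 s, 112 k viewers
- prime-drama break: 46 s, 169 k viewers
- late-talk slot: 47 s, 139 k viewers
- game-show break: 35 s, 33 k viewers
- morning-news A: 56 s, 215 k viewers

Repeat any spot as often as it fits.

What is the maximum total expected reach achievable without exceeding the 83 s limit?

560

Density check — sports pregame 7.00, morning-news A 3.84, prime-drama break 3.67, late-talk slot 2.96 are the best per s.
The ratio ordering already packs tightly: 5×sports pregame, 80 s, 560.
No other feasible combination exceeds 560.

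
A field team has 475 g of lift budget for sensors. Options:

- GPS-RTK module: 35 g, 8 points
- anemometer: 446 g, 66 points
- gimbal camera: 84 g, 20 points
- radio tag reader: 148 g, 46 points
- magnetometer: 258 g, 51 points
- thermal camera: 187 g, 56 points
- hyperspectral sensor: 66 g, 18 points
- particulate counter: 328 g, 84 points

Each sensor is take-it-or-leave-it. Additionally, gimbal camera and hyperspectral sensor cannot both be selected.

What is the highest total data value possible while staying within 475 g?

130

The ratio heuristic lands on GPS-RTK module + radio tag reader + thermal camera + hyperspectral sensor (128) but leaves 39 g idle.
The 66 g tied up in hyperspectral sensor is better spent on gimbal camera — total rises to 130 (454 g).
No other feasible combination exceeds 130.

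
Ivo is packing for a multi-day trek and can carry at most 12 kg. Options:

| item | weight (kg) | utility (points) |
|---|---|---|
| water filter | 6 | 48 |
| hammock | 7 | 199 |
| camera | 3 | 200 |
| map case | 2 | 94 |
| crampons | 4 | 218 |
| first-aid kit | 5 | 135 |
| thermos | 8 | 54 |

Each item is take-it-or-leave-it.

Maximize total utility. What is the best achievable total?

Density check — camera 66.67, crampons 54.50, map case 47.00, hammock 28.43 are the best per kg.
Taking the top-ratio items first gives camera + map case + crampons for 512 (9 kg).
Dropping map case frees 2 kg; slotting in first-aid kit (5 kg) lifts the total to 553 at 12 kg.

553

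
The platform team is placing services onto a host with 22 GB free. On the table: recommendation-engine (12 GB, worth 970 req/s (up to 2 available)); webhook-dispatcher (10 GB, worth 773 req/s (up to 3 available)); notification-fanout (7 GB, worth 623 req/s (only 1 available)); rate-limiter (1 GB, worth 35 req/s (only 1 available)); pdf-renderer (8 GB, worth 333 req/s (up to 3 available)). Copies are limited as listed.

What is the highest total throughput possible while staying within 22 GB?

A density-first pass picks recommendation-engine + notification-fanout + rate-limiter — 1628 at 20 GB.
The 8 GB tied up in notification-fanout and rate-limiter is better spent on webhook-dispatcher — total rises to 1743 (22 GB).
No other feasible combination exceeds 1743.

1743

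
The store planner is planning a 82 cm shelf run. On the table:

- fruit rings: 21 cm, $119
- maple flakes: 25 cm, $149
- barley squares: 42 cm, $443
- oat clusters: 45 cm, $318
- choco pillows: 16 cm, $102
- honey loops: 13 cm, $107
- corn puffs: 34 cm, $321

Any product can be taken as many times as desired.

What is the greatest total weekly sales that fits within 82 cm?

764

Taking barley squares + 3×honey loops: 81 cm used, 764 in weekly sales.
No other feasible combination exceeds 764.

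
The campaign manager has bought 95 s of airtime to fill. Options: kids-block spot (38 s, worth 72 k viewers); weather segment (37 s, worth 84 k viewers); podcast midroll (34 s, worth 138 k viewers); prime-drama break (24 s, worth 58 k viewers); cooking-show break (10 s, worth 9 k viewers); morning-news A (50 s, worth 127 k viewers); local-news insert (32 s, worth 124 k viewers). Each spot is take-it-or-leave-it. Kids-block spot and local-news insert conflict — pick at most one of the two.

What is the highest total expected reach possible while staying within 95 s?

Podcast midroll + prime-drama break + local-news insert uses 90 of the 95 s and totals 320.
The spare 5 s is too small for any remaining spot, and no feasible exchange beats 320.

320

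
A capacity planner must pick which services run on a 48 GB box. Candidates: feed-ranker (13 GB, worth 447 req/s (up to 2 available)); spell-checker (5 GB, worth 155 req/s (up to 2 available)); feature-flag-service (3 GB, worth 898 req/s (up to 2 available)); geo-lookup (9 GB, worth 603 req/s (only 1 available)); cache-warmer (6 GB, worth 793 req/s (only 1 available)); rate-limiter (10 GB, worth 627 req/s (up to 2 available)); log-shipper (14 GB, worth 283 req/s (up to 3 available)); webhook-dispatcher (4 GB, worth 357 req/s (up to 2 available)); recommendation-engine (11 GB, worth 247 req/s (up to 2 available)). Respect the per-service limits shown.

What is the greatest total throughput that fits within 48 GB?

4803

Taking the top-ratio services first gives spell-checker + 2×feature-flag-service + geo-lookup + cache-warmer + rate-limiter + 2×webhook-dispatcher for 4688 (44 GB).
Dropping spell-checker and webhook-dispatcher frees 9 GB; slotting in rate-limiter (10 GB) lifts the total to 4803 at 45 GB.
Nothing else within 48 GB beats 4803.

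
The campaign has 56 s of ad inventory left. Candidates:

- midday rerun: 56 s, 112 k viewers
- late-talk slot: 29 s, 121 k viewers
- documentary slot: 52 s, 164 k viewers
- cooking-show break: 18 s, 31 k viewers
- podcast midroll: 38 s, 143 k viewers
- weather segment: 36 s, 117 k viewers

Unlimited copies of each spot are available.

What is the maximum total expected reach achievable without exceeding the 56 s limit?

174

A density-first pass picks late-talk slot + cooking-show break — 152 at 47 s.
Dropping late-talk slot frees 29 s; slotting in podcast midroll (38 s) lifts the total to 174 at 56 s.
That's the maximum — no swap from here does better than 174.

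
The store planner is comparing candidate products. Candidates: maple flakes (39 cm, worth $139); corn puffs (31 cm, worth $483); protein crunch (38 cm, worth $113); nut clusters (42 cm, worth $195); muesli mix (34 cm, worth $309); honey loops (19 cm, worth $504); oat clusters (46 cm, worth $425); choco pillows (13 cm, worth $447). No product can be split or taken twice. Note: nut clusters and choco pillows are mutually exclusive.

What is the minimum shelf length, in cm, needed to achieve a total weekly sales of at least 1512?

Minimise cm subject to total weekly sales ≥ 1512.
corn puffs + muesli mix + honey loops + choco pillows reaches 1743 using 97 cm.
No combination under 97 cm hits 1512.

97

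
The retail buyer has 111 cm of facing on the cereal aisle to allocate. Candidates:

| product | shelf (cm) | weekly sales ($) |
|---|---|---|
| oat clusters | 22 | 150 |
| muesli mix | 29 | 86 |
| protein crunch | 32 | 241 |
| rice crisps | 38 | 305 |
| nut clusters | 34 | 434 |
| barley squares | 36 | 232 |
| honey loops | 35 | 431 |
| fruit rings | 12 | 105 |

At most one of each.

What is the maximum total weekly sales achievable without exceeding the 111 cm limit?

The ratio heuristic lands on oat clusters + nut clusters + honey loops + fruit rings (1120) but leaves 8 cm idle.
Replace oat clusters and fruit rings with rice crisps: the trade gains 50 net, giving 1170 at 107 cm.
Nothing else within 111 cm beats 1170.

1170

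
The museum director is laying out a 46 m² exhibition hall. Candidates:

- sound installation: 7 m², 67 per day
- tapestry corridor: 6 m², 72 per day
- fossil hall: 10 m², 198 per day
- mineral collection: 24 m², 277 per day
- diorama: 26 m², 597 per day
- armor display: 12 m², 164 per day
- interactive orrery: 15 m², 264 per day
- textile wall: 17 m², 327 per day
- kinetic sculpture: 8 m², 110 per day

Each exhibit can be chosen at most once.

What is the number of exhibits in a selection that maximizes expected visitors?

2

The maximum expected visitors within 46 m² is 924.
One optimal bundle: diorama + textile wall (43 m²).
Every optimal selection uses 2 exhibits.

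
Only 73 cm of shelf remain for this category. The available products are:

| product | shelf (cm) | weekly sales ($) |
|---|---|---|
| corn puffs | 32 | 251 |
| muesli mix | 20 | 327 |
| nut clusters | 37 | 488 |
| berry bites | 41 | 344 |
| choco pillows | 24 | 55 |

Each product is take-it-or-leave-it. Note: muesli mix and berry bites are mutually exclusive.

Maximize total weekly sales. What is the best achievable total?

Best packing: muesli mix + nut clusters — 57 cm, 815 total.

815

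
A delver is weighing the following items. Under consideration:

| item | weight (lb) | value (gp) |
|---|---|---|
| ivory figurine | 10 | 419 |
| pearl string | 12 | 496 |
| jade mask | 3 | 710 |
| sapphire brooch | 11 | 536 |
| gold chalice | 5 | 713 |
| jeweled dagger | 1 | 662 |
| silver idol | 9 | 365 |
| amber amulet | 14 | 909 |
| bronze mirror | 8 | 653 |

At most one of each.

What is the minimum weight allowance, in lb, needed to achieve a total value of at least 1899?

Minimise lb subject to total value ≥ 1899.
jade mask + gold chalice + jeweled dagger reaches 2085 using 9 lb.
Below 9 lb the best achievable stays under 1899.

9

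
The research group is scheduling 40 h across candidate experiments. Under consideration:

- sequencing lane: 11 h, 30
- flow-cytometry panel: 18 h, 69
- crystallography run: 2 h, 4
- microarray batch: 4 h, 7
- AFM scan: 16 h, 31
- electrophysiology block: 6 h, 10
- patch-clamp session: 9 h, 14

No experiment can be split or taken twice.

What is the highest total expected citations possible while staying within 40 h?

117

Greedy by ratio would take sequencing lane + flow-cytometry panel + crystallography run + microarray batch: 35 h used, total 110.
Replace microarray batch with patch-clamp session: the trade gains 7 net, giving 117 at 40 h.
No other feasible combination exceeds 117.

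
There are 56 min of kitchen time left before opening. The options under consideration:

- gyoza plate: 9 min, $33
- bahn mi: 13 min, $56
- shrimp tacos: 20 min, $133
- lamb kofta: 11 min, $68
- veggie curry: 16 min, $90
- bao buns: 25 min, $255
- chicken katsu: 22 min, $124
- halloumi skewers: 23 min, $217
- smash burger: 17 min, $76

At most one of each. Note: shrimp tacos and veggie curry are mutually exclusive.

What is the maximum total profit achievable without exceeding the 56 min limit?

472

Best packing: bao buns + halloumi skewers — 48 min, 472 total.
The closest alternative, shrimp tacos + lamb kofta + bao buns, reaches only 456.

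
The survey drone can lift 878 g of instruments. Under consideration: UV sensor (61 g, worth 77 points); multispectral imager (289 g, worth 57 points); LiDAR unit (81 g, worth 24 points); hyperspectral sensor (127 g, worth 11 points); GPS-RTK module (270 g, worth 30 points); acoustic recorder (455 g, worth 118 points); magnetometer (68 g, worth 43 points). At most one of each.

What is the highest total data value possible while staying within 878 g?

295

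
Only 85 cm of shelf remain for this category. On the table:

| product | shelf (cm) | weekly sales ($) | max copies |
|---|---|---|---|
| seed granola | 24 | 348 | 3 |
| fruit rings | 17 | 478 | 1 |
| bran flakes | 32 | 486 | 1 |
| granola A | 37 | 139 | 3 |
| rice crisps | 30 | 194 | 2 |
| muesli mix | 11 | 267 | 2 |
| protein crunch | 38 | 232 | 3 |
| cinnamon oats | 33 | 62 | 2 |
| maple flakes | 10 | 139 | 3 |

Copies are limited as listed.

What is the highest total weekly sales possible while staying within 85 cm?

1638

The ratio heuristic lands on fruit rings + bran flakes + 2×muesli mix + maple flakes (1637) but leaves 4 cm idle.
The 32 cm tied up in bran flakes is better spent on seed granola + maple flakes — total rises to 1638 (83 cm).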